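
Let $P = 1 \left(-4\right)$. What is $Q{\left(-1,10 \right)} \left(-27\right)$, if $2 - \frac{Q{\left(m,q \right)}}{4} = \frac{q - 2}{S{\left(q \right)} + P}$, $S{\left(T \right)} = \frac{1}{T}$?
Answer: $- \frac{5688}{13} \approx -437.54$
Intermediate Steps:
$P = -4$
$Q{\left(m,q \right)} = 8 - \frac{4 \left(-2 + q\right)}{-4 + \frac{1}{q}}$ ($Q{\left(m,q \right)} = 8 - 4 \frac{q - 2}{\frac{1}{q} - 4} = 8 - 4 \frac{-2 + q}{-4 + \frac{1}{q}} = 8 - \frac{4 \left(-2 + q\right)}{-4 + \frac{1}{q}}$)
$Q{\left(-1,10 \right)} \left(-27\right) = \frac{4 \left(-2 + 10 \left(6 + 10\right)\right)}{-1 + 4 \cdot 10} \left(-27\right) = \frac{4 \left(-2 + 10 \cdot 16\right)}{-1 + 40} \left(-27\right) = \frac{4 \left(-2 + 160\right)}{39} \left(-27\right) = 4 \cdot \frac{1}{39} \cdot 158 \left(-27\right) = \frac{632}{39} \left(-27\right) = - \frac{5688}{13}$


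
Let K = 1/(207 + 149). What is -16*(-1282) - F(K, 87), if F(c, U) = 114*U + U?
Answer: 10507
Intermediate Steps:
K = 1/356 ≈ 0.0028090
F(c, U) = 115*U
-16*(-1282) - F(K, 87) = -16*(-1282) - 115*87 = 20512 - 1*10005 = 20512 - 10005 = 10507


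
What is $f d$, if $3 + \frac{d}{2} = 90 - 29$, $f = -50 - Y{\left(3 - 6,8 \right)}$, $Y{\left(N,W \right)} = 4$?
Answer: $-6264$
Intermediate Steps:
$f = -54$ ($f = -50 - 4 = -54$)
$d = 116$ ($d = -6 + 2 \left(90 - 29\right) = -6 + 2 \cdot 61 = -6 + 122 = 116$)
$f d = \left(-54\right) 116 = -6264$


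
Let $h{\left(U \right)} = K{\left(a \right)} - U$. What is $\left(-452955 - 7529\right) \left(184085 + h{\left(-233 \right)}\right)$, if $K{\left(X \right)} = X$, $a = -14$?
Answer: $-84869043136$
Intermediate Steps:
$h{\left(U \right)} = -14 - U$
$\left(-452955 - 7529\right) \left(184085 + h{\left(-233 \right)}\right) = \left(-452955 - 7529\right) \left(184085 - -219\right) = - 460484 \left(184085 + \left(-14 + 233\right)\right) = - 460484 \left(184085 + 219\right) = \left(-460484\right) 184304 = -84869043136$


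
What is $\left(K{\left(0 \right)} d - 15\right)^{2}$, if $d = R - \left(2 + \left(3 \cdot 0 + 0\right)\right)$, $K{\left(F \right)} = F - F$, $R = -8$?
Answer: $225$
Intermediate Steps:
$K{\left(F \right)} = 0$
$d = -10$ ($d = -8 - \left(2 + \left(3 \cdot 0 + 0\right)\right) = -8 - \left(2 + \left(0 + 0\right)\right) = -8 - \left(2 + 0\right) = -8 - 2 = -10$)
$\left(K{\left(0 \right)} d - 15\right)^{2} = \left(0 \left(-10\right) - 15\right)^{2} = \left(0 - 15\right)^{2} = \left(-15\right)^{2} = 225$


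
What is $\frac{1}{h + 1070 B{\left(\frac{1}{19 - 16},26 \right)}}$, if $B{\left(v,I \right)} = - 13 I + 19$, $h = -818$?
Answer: $- \frac{1}{342148} \approx -2.9227 \cdot 10^{-6}$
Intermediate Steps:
$B{\left(v,I \right)} = 19 - 13 I$
$\frac{1}{h + 1070 B{\left(\frac{1}{19 - 16},26 \right)}} = \frac{1}{-818 + 1070 \left(19 - 338\right)} = \frac{1}{-818 + 1070 \left(-319\right)} = \frac{1}{-818 - 341330} = \frac{1}{-342148} = - \frac{1}{342148}$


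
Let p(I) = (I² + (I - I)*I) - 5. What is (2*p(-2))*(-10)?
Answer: 20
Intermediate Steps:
p(I) = -5 + I² (p(I) = (I² + 0*I) - 5 = (I² + 0) - 5 = I² - 5 = -5 + I²)
(2*p(-2))*(-10) = (2*(-5 + (-2)²))*(-10) = (2*(-5 + 4))*(-10) = (2*(-1))*(-10) = -2*(-10) = 20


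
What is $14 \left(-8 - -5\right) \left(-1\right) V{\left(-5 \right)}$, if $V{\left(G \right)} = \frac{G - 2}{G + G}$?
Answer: $\frac{147}{5} \approx 29.4$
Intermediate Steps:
$V{\left(G \right)} = \frac{-2 + G}{2 G}$
$14 \left(-8 - -5\right) \left(-1\right) V{\left(-5 \right)} = 14 \left(-8 - -5\right) \left(-1\right) \frac{-2 - 5}{2 \left(-5\right)} = 14 \left(-8 + 5\right) \left(-1\right) \frac{1}{2} \left(- \frac{1}{5}\right) \left(-7\right) = 14 \left(\left(-3\right) \left(-1\right)\right) \frac{7}{10} = 14 \cdot 3 \cdot \frac{7}{10} = 42 \cdot \frac{7}{10} = \frac{147}{5}$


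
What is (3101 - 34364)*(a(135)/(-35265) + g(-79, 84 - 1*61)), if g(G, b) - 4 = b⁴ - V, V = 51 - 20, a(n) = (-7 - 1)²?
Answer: -102830683171966/11755 ≈ -8.7478e+9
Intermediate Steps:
a(n) = 64 (a(n) = (-8)² = 64)
V = 31
g(G, b) = -27 + b⁴ (g(G, b) = 4 + (b⁴ - 1*31) = 4 + (b⁴ - 31) = 4 + (-31 + b⁴) = -27 + b⁴)
(3101 - 34364)*(a(135)/(-35265) + g(-79, 84 - 1*61)) = (3101 - 34364)*(64/(-35265) + (-27 + (84 - 1*61)⁴)) = -31263*(64*(-1/35265) + (-27 + (84 - 61)⁴)) = -31263*(-64/35265 + (-27 + 23⁴)) = -31263*(-64/35265 + (-27 + 279841)) = -31263*(-64/35265 + 279814) = -31263*9867640646/35265 = -102830683171966/11755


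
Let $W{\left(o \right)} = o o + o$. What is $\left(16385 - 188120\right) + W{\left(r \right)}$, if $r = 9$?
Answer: $-171645$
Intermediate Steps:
$W{\left(o \right)} = o + o^{2}$ ($W{\left(o \right)} = o^{2} + o = o + o^{2}$)
$\left(16385 - 188120\right) + W{\left(r \right)} = \left(16385 - 188120\right) + 9 \left(1 + 9\right) = -171735 + 9 \cdot 10 = -171735 + 90 = -171645$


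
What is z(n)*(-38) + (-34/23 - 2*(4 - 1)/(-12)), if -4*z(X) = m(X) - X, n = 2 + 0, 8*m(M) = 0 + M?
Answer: -3239/184 ≈ -17.603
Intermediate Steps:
m(M) = M/8 (m(M) = (0 + M)/8 = M/8)
n = 2
z(X) = 7*X/32 (z(X) = -(X/8 - X)/4 = -(-7)*X/32 = 7*X/32)
z(n)*(-38) + (-34/23 - 2*(4 - 1)/(-12)) = ((7/32)*2)*(-38) + (-34/23 - 2*(4 - 1)/(-12)) = (7/16)*(-38) + (-34*1/23 - 2*3*(-1/12)) = -133/8 + (-34/23 - 6*(-1/12)) = -133/8 + (-34/23 + ½) = -133/8 - 45/46 = -3239/184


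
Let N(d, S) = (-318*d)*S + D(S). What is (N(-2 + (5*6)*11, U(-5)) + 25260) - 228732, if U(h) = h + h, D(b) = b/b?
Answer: 839569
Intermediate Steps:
D(b) = 1
U(h) = 2*h
N(d, S) = 1 - 318*S*d (N(d, S) = (-318*d)*S + 1 = -318*S*d + 1 = 1 - 318*S*d)
(N(-2 + (5*6)*11, U(-5)) + 25260) - 228732 = ((1 - 318*2*(-5)*(-2 + (5*6)*11)) + 25260) - 228732 = ((1 - 318*(-10)*(-2 + 30*11)) + 25260) - 228732 = ((1 - 318*(-10)*(-2 + 330)) + 25260) - 228732 = ((1 - 318*(-10)*328) + 25260) - 228732 = ((1 + 1043040) + 25260) - 228732 = (1043041 + 25260) - 228732 = 1068301 - 228732 = 839569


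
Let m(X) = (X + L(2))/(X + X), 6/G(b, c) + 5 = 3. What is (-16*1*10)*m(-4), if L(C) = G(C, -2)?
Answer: -140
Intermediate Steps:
G(b, c) = -3 (G(b, c) = 6/(-5 + 3) = 6/(-2) = 6*(-½) = -3)
L(C) = -3
m(X) = (-3 + X)/(2*X) (m(X) = (X - 3)/(X + X) = (-3 + X)/((2*X)) = (-3 + X)*(1/(2*X)) = (-3 + X)/(2*X))
(-16*1*10)*m(-4) = (-16*1*10)*((½)*(-3 - 4)/(-4)) = (-16*10)*((½)*(-¼)*(-7)) = -160*7/8 = -140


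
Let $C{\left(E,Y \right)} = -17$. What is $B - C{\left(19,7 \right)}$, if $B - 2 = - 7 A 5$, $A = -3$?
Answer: $124$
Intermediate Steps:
$B = 107$ ($B = 2 + \left(-7\right) \left(-3\right) 5 = 2 + 21 \cdot 5 = 2 + 105 = 107$)
$B - C{\left(19,7 \right)} = 107 - -17 = 107 + 17 = 124$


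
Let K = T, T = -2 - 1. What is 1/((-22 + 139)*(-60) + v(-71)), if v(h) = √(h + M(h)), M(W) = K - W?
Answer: -2340/16426801 - I*√3/49280403 ≈ -0.00014245 - 3.5147e-8*I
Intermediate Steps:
T = -3
K = -3
M(W) = -3 - W
v(h) = I*√3 (v(h) = √(h + (-3 - h)) = √(-3) = I*√3)
1/((-22 + 139)*(-60) + v(-71)) = 1/((-22 + 139)*(-60) + I*√3) = 1/(117*(-60) + I*√3) = 1/(-7020 + I*√3)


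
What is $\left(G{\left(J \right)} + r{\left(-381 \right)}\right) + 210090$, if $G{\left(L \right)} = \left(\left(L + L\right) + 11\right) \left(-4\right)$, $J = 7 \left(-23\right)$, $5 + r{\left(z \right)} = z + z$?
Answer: $210567$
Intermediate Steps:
$r{\left(z \right)} = -5 + 2 z$ ($r{\left(z \right)} = -5 + \left(z + z\right) = -5 + 2 z$)
$J = -161$
$G{\left(L \right)} = -44 - 8 L$ ($G{\left(L \right)} = \left(2 L + 11\right) \left(-4\right) = \left(11 + 2 L\right) \left(-4\right) = -44 - 8 L$)
$\left(G{\left(J \right)} + r{\left(-381 \right)}\right) + 210090 = \left(\left(-44 - -1288\right) + \left(-5 + 2 \left(-381\right)\right)\right) + 210090 = \left(\left(-44 + 1288\right) - 767\right) + 210090 = \left(1244 - 767\right) + 210090 = 477 + 210090 = 210567$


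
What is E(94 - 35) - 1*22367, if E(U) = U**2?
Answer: -18886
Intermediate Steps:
E(94 - 35) - 1*22367 = (94 - 35)**2 - 1*22367 = 59**2 - 22367 = 3481 - 22367 = -18886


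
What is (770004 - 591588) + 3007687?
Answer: 3186103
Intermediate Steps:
(770004 - 591588) + 3007687 = 178416 + 3007687 = 3186103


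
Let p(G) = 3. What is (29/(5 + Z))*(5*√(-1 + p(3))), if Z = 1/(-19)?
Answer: 2755*√2/94 ≈ 41.448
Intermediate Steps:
Z = -1/19 ≈ -0.052632
(29/(5 + Z))*(5*√(-1 + p(3))) = (29/(5 - 1/19))*(5*√(-1 + 3)) = (29/(94/19))*(5*√2) = (29*(19/94))*(5*√2) = 551*(5*√2)/94 = 2755*√2/94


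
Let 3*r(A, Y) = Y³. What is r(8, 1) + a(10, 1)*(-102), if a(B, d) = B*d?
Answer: -3059/3 ≈ -1019.7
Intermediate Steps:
r(A, Y) = Y³/3
r(8, 1) + a(10, 1)*(-102) = (⅓)*1³ + (10*1)*(-102) = (⅓)*1 + 10*(-102) = ⅓ - 1020 = -3059/3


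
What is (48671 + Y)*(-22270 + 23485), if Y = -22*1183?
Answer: 27513675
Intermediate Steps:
Y = -26026
(48671 + Y)*(-22270 + 23485) = (48671 - 26026)*(-22270 + 23485) = 22645*1215 = 27513675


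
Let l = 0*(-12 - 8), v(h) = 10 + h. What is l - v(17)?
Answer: -27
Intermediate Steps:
l = 0 (l = 0*(-20) = 0)
l - v(17) = 0 - (10 + 17) = 0 - 1*27 = 0 - 27 = -27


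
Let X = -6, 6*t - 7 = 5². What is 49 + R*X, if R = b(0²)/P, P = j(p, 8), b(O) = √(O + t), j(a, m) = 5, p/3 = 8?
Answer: 49 - 8*√3/5 ≈ 46.229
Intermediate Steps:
t = 16/3 (t = 7/6 + (⅙)*5² = 7/6 + (⅙)*25 = 7/6 + 25/6 = 16/3 ≈ 5.3333)
p = 24 (p = 3*8 = 24)
b(O) = √(16/3 + O) (b(O) = √(O + 16/3) = √(16/3 + O))
P = 5
R = 4*√3/15 (R = (√(48 + 9*0²)/3)/5 = (√(48 + 9*0)/3)*(⅕) = (√(48 + 0)/3)*(⅕) = (√48/3)*(⅕) = ((4*√3)/3)*(⅕) = (4*√3/3)*(⅕) = 4*√3/15 ≈ 0.46188)
49 + R*X = 49 + (4*√3/15)*(-6) = 49 - 8*√3/5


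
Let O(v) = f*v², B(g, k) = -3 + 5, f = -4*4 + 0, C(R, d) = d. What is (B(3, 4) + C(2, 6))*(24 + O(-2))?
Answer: -320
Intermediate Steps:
f = -16 (f = -16 + 0 = -16)
B(g, k) = 2
O(v) = -16*v²
(B(3, 4) + C(2, 6))*(24 + O(-2)) = (2 + 6)*(24 - 16*(-2)²) = 8*(24 - 16*4) = 8*(24 - 64) = 8*(-40) = -320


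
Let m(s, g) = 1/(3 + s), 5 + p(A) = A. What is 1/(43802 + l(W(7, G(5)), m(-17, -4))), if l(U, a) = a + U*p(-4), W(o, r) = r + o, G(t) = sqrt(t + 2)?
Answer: 2857610/124988762631 + 196*sqrt(7)/41662920877 ≈ 2.2875e-5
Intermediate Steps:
p(A) = -5 + A
G(t) = sqrt(2 + t)
W(o, r) = o + r
l(U, a) = a - 9*U (l(U, a) = a + U*(-5 - 4) = a + U*(-9) = a - 9*U)
1/(43802 + l(W(7, G(5)), m(-17, -4))) = 1/(43802 + (1/(3 - 17) - 9*(7 + sqrt(2 + 5)))) = 1/(43802 + (1/(-14) - 9*(7 + sqrt(7)))) = 1/(43802 + (-1/14 + (-63 - 9*sqrt(7)))) = 1/(43802 + (-883/14 - 9*sqrt(7))) = 1/(612345/14 - 9*sqrt(7))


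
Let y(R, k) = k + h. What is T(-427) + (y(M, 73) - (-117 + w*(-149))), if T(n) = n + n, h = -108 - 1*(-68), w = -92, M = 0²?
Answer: -14412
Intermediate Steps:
M = 0
h = -40 (h = -108 + 68 = -40)
T(n) = 2*n
y(R, k) = -40 + k (y(R, k) = k - 40 = -40 + k)
T(-427) + (y(M, 73) - (-117 + w*(-149))) = 2*(-427) + ((-40 + 73) - (-117 - 92*(-149))) = -854 + (33 - (-117 + 13708)) = -854 + (33 - 1*13591) = -854 + (33 - 13591) = -854 - 13558 = -14412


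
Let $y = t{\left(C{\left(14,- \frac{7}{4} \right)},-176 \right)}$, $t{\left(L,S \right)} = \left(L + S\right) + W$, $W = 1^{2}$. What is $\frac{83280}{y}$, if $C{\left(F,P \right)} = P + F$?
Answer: $- \frac{111040}{217} \approx -511.71$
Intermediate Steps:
$W = 1$
$C{\left(F,P \right)} = F + P$
$t{\left(L,S \right)} = 1 + L + S$ ($t{\left(L,S \right)} = \left(L + S\right) + 1 = 1 + L + S$)
$y = - \frac{651}{4}$ ($y = 1 + \left(14 - \frac{7}{4}\right) - 176 = 1 + \frac{49}{4} - 176 = - \frac{651}{4} \approx -162.75$)
$\frac{83280}{y} = \frac{83280}{- \frac{651}{4}} = 83280 \left(- \frac{4}{651}\right) = - \frac{111040}{217}$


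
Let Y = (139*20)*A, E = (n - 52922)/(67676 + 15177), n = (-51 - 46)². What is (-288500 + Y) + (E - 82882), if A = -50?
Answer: -42286723359/82853 ≈ -5.1038e+5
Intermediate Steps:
n = 9409 (n = (-97)² = 9409)
E = -43513/82853 (E = (9409 - 52922)/(67676 + 15177) = -43513/82853 ≈ -0.52518)
Y = -139000 (Y = (139*20)*(-50) = 2780*(-50) = -139000)
(-288500 + Y) + (E - 82882) = (-288500 - 139000) + (-43513/82853 - 82882) = -427500 - 6867065859/82853 = -42286723359/82853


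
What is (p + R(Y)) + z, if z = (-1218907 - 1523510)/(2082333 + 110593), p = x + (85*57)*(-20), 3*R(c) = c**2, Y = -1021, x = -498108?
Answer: -1628437795109/6578778 ≈ -2.4753e+5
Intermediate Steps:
R(c) = c**2/3
p = -595008 (p = -498108 + (85*57)*(-20) = -498108 + 4845*(-20) = -498108 - 96900 = -595008)
z = -2742417/2192926 ≈ -1.2506
(p + R(Y)) + z = (-595008 + (1/3)*(-1021)**2) - 2742417/2192926 = (-595008 + (1/3)*1042441) - 2742417/2192926 = (-595008 + 1042441/3) - 2742417/2192926 = -742583/3 - 2742417/2192926 = -1628437795109/6578778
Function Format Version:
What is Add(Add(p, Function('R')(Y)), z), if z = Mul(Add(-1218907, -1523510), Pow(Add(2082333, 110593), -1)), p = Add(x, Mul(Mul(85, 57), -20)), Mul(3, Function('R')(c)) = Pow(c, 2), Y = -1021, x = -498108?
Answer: Rational(-1628437795109, 6578778) ≈ -2.4753e+5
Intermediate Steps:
Function('R')(c) = Mul(Rational(1, 3), Pow(c, 2))
p = -595008 (p = Add(-498108, Mul(Mul(85, 57), -20)) = Add(-498108, Mul(4845, -20)) = Add(-498108, -96900) = -595008)
z = Rational(-2742417, 2192926) (z = Mul(-2742417, Pow(2192926, -1)) = Mul(-2742417, Rational(1, 2192926)) = Rational(-2742417, 2192926) ≈ -1.2506)
Add(Add(p, Function('R')(Y)), z) = Add(Add(-595008, Mul(Rational(1, 3), Pow(-1021, 2))), Rational(-2742417, 2192926)) = Add(Add(-595008, Mul(Rational(1, 3), 1042441)), Rational(-2742417, 2192926)) = Add(Add(-595008, Rational(1042441, 3)), Rational(-2742417, 2192926)) = Add(Rational(-742583, 3), Rational(-2742417, 2192926)) = Rational(-1628437795109, 6578778)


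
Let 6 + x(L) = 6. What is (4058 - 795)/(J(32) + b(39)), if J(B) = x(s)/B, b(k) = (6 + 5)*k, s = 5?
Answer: 251/33 ≈ 7.6061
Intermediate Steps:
x(L) = 0 (x(L) = -6 + 6 = 0)
b(k) = 11*k
J(B) = 0 (J(B) = 0/B = 0)
(4058 - 795)/(J(32) + b(39)) = (4058 - 795)/(0 + 11*39) = 3263/(0 + 429) = 3263/429 = 3263*(1/429) = 251/33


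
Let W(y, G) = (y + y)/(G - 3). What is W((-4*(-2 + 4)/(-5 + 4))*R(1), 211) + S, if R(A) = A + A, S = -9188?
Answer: -119442/13 ≈ -9187.8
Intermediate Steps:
R(A) = 2*A
W(y, G) = 2*y/(-3 + G) (W(y, G) = (2*y)/(-3 + G) = 2*y/(-3 + G))
W((-4*(-2 + 4)/(-5 + 4))*R(1), 211) + S = 2*((-4*(-2 + 4)/(-5 + 4))*(2*1))/(-3 + 211) - 9188 = 2*(-8/(-1)*2)/208 - 9188 = 2*(-8*(-1)*2)*(1/208) - 9188 = 2*(-4*(-2)*2)*(1/208) - 9188 = 2*(8*2)*(1/208) - 9188 = 2*16*(1/208) - 9188 = 2/13 - 9188 = -119442/13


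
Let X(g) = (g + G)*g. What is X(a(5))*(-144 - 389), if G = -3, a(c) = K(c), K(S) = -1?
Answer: -2132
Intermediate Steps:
a(c) = -1
X(g) = g*(-3 + g) (X(g) = (g - 3)*g = (-3 + g)*g = g*(-3 + g))
X(a(5))*(-144 - 389) = (-(-3 - 1))*(-144 - 389) = -1*(-4)*(-533) = 4*(-533) = -2132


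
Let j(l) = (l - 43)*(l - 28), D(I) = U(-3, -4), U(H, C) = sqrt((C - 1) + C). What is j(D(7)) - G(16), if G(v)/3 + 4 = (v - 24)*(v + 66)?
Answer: 3175 - 213*I ≈ 3175.0 - 213.0*I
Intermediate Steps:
G(v) = -12 + 3*(-24 + v)*(66 + v) (G(v) = -12 + 3*((v - 24)*(v + 66)) = -12 + 3*((-24 + v)*(66 + v)) = -12 + 3*(-24 + v)*(66 + v))
U(H, C) = sqrt(-1 + 2*C) (U(H, C) = sqrt((-1 + C) + C) = sqrt(-1 + 2*C))
D(I) = 3*I (D(I) = sqrt(-1 + 2*(-4)) = sqrt(-1 - 8) = sqrt(-9) = 3*I)
j(l) = (-43 + l)*(-28 + l)
j(D(7)) - G(16) = (1204 + (3*I)**2 - 213*I) - (-4764 + 3*16**2 + 126*16) = (1204 - 9 - 213*I) - (-4764 + 3*256 + 2016) = (1195 - 213*I) - (-4764 + 768 + 2016) = (1195 - 213*I) - 1*(-1980) = (1195 - 213*I) + 1980 = 3175 - 213*I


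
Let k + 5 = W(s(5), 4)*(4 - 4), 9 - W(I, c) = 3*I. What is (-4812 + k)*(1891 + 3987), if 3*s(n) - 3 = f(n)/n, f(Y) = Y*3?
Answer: -28314326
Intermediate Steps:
f(Y) = 3*Y
s(n) = 2 (s(n) = 1 + ((3*n)/n)/3 = 1 + (⅓)*3 = 1 + 1 = 2)
W(I, c) = 9 - 3*I
k = -5 (k = -5 + (9 - 3*2)*(4 - 4) = -5 + (9 - 6)*0 = -5 + 3*0 = -5 + 0 = -5)
(-4812 + k)*(1891 + 3987) = (-4812 - 5)*(1891 + 3987) = -4817*5878 = -28314326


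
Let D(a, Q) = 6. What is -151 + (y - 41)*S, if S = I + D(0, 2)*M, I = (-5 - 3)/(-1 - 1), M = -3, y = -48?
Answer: 1095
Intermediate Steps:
I = 4 (I = -8/(-2) = -8*(-½) = 4)
S = -14 (S = 4 + 6*(-3) = 4 - 18 = -14)
-151 + (y - 41)*S = -151 + (-48 - 41)*(-14) = -151 - 89*(-14) = -151 + 1246 = 1095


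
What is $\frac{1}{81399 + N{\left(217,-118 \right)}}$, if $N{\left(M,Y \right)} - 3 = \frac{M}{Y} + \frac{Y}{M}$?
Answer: $\frac{25606}{2084318599} \approx 1.2285 \cdot 10^{-5}$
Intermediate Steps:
$N{\left(M,Y \right)} = 3 + \frac{M}{Y} + \frac{Y}{M}$ ($N{\left(M,Y \right)} = 3 + \left(\frac{M}{Y} + \frac{Y}{M}\right) = 3 + \frac{M}{Y} + \frac{Y}{M}$)
$\frac{1}{81399 + N{\left(217,-118 \right)}} = \frac{1}{81399 + \left(3 + \frac{217}{-118} - \frac{118}{217}\right)} = \frac{1}{81399 + \left(3 + 217 \left(- \frac{1}{118}\right) - \frac{118}{217}\right)} = \frac{1}{81399 - - \frac{15805}{25606}} = \frac{1}{81399 + \frac{15805}{25606}} = \frac{1}{\frac{2084318599}{25606}} = \frac{25606}{2084318599}$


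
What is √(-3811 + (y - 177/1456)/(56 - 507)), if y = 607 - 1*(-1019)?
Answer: I*√102802915310095/164164 ≈ 61.763*I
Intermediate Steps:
y = 1626 (y = 607 + 1019 = 1626)
√(-3811 + (y - 177/1456)/(56 - 507)) = √(-3811 + (1626 - 177/1456)/(56 - 507)) = √(-3811 + (1626 - 177*1/1456)/(-451)) = √(-3811 + (1626 - 177/1456)*(-1/451)) = √(-3811 + (2367279/1456)*(-1/451)) = √(-3811 - 2367279/656656) = √(-2504883295/656656) = I*√102802915310095/164164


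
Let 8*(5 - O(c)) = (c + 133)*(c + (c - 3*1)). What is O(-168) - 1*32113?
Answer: -268729/8 ≈ -33591.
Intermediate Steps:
O(c) = 5 - (-3 + 2*c)*(133 + c)/8 (O(c) = 5 - (c + 133)*(c + (c - 3*1))/8 = 5 - (133 + c)*(c + (c - 3))/8 = 5 - (133 + c)*(c + (-3 + c))/8 = 5 - (133 + c)*(-3 + 2*c)/8 = 5 - (-3 + 2*c)*(133 + c)/8)
O(-168) - 1*32113 = (439/8 - 263/8*(-168) - 1/4*(-168)**2) - 1*32113 = (439/8 + 5523 - 1/4*28224) - 32113 = (439/8 + 5523 - 7056) - 32113 = -11825/8 - 32113 = -268729/8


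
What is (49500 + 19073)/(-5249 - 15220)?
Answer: -68573/20469 ≈ -3.3501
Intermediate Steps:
(49500 + 19073)/(-5249 - 15220) = 68573/(-20469) = 68573*(-1/20469) = -68573/20469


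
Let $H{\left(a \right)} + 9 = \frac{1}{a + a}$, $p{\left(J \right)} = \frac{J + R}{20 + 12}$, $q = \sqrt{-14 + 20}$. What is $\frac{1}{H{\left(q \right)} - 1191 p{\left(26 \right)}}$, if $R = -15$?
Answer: $- \frac{1285344}{537795835} - \frac{256 \sqrt{6}}{537795835} \approx -0.0023912$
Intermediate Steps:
$q = \sqrt{6} \approx 2.4495$
$p{\left(J \right)} = - \frac{15}{32} + \frac{J}{32}$ ($p{\left(J \right)} = \frac{J - 15}{20 + 12} = \frac{-15 + J}{32} = \left(-15 + J\right) \frac{1}{32} = - \frac{15}{32} + \frac{J}{32}$)
$H{\left(a \right)} = -9 + \frac{1}{2 a}$ ($H{\left(a \right)} = -9 + \frac{1}{a + a} = -9 + \frac{1}{2 a}$)
$\frac{1}{H{\left(q \right)} - 1191 p{\left(26 \right)}} = \frac{1}{\left(-9 + \frac{1}{2 \sqrt{6}}\right) - 1191 \left(- \frac{15}{32} + \frac{1}{32} \cdot 26\right)} = \frac{1}{\left(-9 + \frac{\frac{1}{6} \sqrt{6}}{2}\right) - 1191 \left(- \frac{15}{32} + \frac{13}{16}\right)} = \frac{1}{\left(-9 + \frac{\sqrt{6}}{12}\right) - \frac{13101}{32}} = \frac{1}{- \frac{13389}{32} + \frac{\sqrt{6}}{12}}$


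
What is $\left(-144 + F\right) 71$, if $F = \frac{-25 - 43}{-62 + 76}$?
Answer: $- \frac{73982}{7} \approx -10569.0$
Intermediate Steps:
$F = - \frac{34}{7}$ ($F = - \frac{68}{14} = \left(-68\right) \frac{1}{14} = - \frac{34}{7} \approx -4.8571$)
$\left(-144 + F\right) 71 = \left(-144 - \frac{34}{7}\right) 71 = \left(- \frac{1042}{7}\right) 71 = - \frac{73982}{7}$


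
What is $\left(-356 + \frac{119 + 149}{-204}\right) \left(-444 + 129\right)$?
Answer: $\frac{1913415}{17} \approx 1.1255 \cdot 10^{5}$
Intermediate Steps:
$\left(-356 + \frac{119 + 149}{-204}\right) \left(-444 + 129\right) = \left(-356 + 268 \left(- \frac{1}{204}\right)\right) \left(-315\right) = \left(-356 - \frac{67}{51}\right) \left(-315\right) = \left(- \frac{18223}{51}\right) \left(-315\right) = \frac{1913415}{17}$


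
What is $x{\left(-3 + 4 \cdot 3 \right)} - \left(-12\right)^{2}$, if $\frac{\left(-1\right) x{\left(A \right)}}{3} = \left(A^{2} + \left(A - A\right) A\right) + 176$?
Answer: $-915$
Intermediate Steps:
$x{\left(A \right)} = -528 - 3 A^{2}$ ($x{\left(A \right)} = - 3 \left(\left(A^{2} + \left(A - A\right) A\right) + 176\right) = - 3 \left(\left(A^{2} + 0 A\right) + 176\right) = - 3 \left(\left(A^{2} + 0\right) + 176\right) = - 3 \left(A^{2} + 176\right) = - 3 \left(176 + A^{2}\right) = -528 - 3 A^{2}$)
$x{\left(-3 + 4 \cdot 3 \right)} - \left(-12\right)^{2} = \left(-528 - 3 \left(-3 + 4 \cdot 3\right)^{2}\right) - \left(-12\right)^{2} = \left(-528 - 3 \left(-3 + 12\right)^{2}\right) - 144 = \left(-528 - 3 \cdot 9^{2}\right) - 144 = \left(-528 - 243\right) - 144 = -771 - 144 = -915$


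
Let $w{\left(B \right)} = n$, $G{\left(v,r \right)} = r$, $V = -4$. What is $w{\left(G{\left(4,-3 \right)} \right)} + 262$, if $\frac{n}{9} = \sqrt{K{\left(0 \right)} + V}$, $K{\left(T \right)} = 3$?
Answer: $262 + 9 i \approx 262.0 + 9.0 i$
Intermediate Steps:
$n = 9 i$ ($n = 9 \sqrt{3 - 4} = 9 \sqrt{-1} = 9 i \approx 9.0 i$)
$w{\left(B \right)} = 9 i$
$w{\left(G{\left(4,-3 \right)} \right)} + 262 = 9 i + 262 = 262 + 9 i$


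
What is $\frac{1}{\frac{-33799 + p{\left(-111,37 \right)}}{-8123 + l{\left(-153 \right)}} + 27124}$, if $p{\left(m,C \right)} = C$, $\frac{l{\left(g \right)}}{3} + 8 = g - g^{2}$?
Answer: $\frac{78833}{2138300054} \approx 3.6867 \cdot 10^{-5}$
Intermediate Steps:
$l{\left(g \right)} = -24 - 3 g^{2} + 3 g$ ($l{\left(g \right)} = -24 + 3 \left(g - g^{2}\right) = -24 - \left(- 3 g + 3 g^{2}\right) = -24 - 3 g^{2} + 3 g$)
$\frac{1}{\frac{-33799 + p{\left(-111,37 \right)}}{-8123 + l{\left(-153 \right)}} + 27124} = \frac{1}{\frac{-33799 + 37}{-8123 - \left(483 + 70227\right)} + 27124} = \frac{1}{- \frac{33762}{-8123 - 70710} + 27124} = \frac{1}{- \frac{33762}{-78833} + 27124} = \frac{1}{\left(-33762\right) \left(- \frac{1}{78833}\right) + 27124} = \frac{1}{\frac{33762}{78833} + 27124} = \frac{1}{\frac{2138300054}{78833}} = \frac{78833}{2138300054}$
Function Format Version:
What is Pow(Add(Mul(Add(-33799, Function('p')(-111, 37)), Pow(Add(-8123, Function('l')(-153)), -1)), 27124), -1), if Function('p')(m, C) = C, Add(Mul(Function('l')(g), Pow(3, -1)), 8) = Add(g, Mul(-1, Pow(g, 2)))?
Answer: Rational(78833, 2138300054) ≈ 3.6867e-5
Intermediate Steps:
Function('l')(g) = Add(-24, Mul(-3, Pow(g, 2)), Mul(3, g)) (Function('l')(g) = Add(-24, Mul(3, Add(g, Mul(-1, Pow(g, 2))))) = Add(-24, Add(Mul(-3, Pow(g, 2)), Mul(3, g))) = Add(-24, Mul(-3, Pow(g, 2)), Mul(3, g)))
Pow(Add(Mul(Add(-33799, Function('p')(-111, 37)), Pow(Add(-8123, Function('l')(-153)), -1)), 27124), -1) = Pow(Add(Mul(Add(-33799, 37), Pow(Add(-8123, Add(-24, Mul(-3, Pow(-153, 2)), Mul(3, -153))), -1)), 27124), -1) = Pow(Add(Mul(-33762, Pow(Add(-8123, Add(-24, Mul(-3, 23409), -459)), -1)), 27124), -1) = Pow(Add(Mul(-33762, Pow(Add(-8123, Add(-24, -70227, -459)), -1)), 27124), -1) = Pow(Add(Mul(-33762, Pow(Add(-8123, -70710), -1)), 27124), -1) = Pow(Add(Mul(-33762, Pow(-78833, -1)), 27124), -1) = Pow(Add(Mul(-33762, Rational(-1, 78833)), 27124), -1) = Pow(Add(Rational(33762, 78833), 27124), -1) = Pow(Rational(2138300054, 78833), -1) = Rational(78833, 2138300054)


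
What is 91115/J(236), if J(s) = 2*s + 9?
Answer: 91115/481 ≈ 189.43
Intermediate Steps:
J(s) = 9 + 2*s
91115/J(236) = 91115/(9 + 2*236) = 91115/(9 + 472) = 91115/481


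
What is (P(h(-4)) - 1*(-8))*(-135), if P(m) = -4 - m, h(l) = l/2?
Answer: -810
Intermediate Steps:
h(l) = l/2 (h(l) = l*(½) = l/2)
(P(h(-4)) - 1*(-8))*(-135) = ((-4 - (-4)/2) - 1*(-8))*(-135) = ((-4 - 1*(-2)) + 8)*(-135) = ((-4 + 2) + 8)*(-135) = (-2 + 8)*(-135) = 6*(-135) = -810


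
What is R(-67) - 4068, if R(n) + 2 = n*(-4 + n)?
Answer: 687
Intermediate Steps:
R(n) = -2 + n*(-4 + n)
R(-67) - 4068 = (-2 + (-67)² - 4*(-67)) - 4068 = (-2 + 4489 + 268) - 4068 = 4755 - 4068 = 687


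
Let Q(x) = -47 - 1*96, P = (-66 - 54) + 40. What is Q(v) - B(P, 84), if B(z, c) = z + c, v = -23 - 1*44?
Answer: -147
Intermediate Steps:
v = -67 (v = -23 - 44 = -67)
P = -80 (P = -120 + 40 = -80)
Q(x) = -143 (Q(x) = -47 - 96 = -143)
B(z, c) = c + z
Q(v) - B(P, 84) = -143 - (84 - 80) = -143 - 1*4 = -143 - 4 = -147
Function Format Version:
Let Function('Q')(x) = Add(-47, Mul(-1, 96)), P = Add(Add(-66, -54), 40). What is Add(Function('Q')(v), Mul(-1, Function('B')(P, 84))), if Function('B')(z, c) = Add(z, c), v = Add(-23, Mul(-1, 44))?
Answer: -147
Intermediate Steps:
v = -67 (v = Add(-23, -44) = -67)
P = -80 (P = Add(-120, 40) = -80)
Function('Q')(x) = -143 (Function('Q')(x) = Add(-47, -96) = -143)
Function('B')(z, c) = Add(c, z)
Add(Function('Q')(v), Mul(-1, Function('B')(P, 84))) = Add(-143, Mul(-1, Add(84, -80))) = Add(-143, Mul(-1, 4)) = Add(-143, -4) = -147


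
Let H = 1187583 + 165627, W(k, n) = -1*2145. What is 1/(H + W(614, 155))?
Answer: 1/1351065 ≈ 7.4016e-7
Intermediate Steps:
W(k, n) = -2145
H = 1353210
1/(H + W(614, 155)) = 1/(1353210 - 2145) = 1/1351065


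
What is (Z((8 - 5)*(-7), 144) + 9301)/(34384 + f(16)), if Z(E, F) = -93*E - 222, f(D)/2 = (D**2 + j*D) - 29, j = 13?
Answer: 5516/17627 ≈ 0.31293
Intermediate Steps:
f(D) = -58 + 2*D**2 + 26*D (f(D) = 2*((D**2 + 13*D) - 29) = 2*(-29 + D**2 + 13*D) = -58 + 2*D**2 + 26*D)
Z(E, F) = -222 - 93*E
(Z((8 - 5)*(-7), 144) + 9301)/(34384 + f(16)) = ((-222 - 93*(8 - 5)*(-7)) + 9301)/(34384 + (-58 + 2*16**2 + 26*16)) = ((-222 - 279*(-7)) + 9301)/(34384 + (-58 + 2*256 + 416)) = ((-222 - 93*(-21)) + 9301)/(34384 + (-58 + 512 + 416)) = ((-222 + 1953) + 9301)/(34384 + 870) = (1731 + 9301)/35254 = 11032*(1/35254) = 5516/17627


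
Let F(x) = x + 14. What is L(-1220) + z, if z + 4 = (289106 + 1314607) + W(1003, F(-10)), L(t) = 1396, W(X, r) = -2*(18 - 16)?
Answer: 1605101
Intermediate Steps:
F(x) = 14 + x
W(X, r) = -4 (W(X, r) = -2*2 = -4)
z = 1603705 (z = -4 + ((289106 + 1314607) - 4) = -4 + (1603713 - 4) = -4 + 1603709 = 1603705)
L(-1220) + z = 1396 + 1603705 = 1605101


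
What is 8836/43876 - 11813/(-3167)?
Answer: 136572700/34738823 ≈ 3.9314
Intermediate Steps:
8836/43876 - 11813/(-3167) = 8836*(1/43876) - 11813*(-1/3167) = 2209/10969 + 11813/3167 = 136572700/34738823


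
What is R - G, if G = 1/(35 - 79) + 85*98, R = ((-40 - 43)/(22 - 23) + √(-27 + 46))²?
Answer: -62567/44 + 166*√19 ≈ -698.40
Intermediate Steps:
R = (83 + √19)² (R = (-83/(-1) + √19)² = (-83*(-1) + √19)² = (83 + √19)² ≈ 7631.6)
G = 366519/44 (G = 1/(-44) + 8330 = -1/44 + 8330 = 366519/44 ≈ 8330.0)
R - G = (83 + √19)² - 1*366519/44 = (83 + √19)² - 366519/44 = -366519/44 + (83 + √19)²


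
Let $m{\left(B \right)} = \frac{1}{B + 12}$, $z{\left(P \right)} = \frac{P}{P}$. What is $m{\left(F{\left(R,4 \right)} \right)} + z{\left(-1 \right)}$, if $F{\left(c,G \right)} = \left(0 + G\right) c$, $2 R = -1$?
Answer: $\frac{11}{10} \approx 1.1$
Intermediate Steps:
$R = - \frac{1}{2}$ ($R = \frac{1}{2} \left(-1\right) = - \frac{1}{2} \approx -0.5$)
$F{\left(c,G \right)} = G c$
$z{\left(P \right)} = 1$
$m{\left(B \right)} = \frac{1}{12 + B}$
$m{\left(F{\left(R,4 \right)} \right)} + z{\left(-1 \right)} = \frac{1}{12 + 4 \left(- \frac{1}{2}\right)} + 1 = \frac{1}{12 - 2} + 1 = \frac{1}{10} + 1 = \frac{11}{10}$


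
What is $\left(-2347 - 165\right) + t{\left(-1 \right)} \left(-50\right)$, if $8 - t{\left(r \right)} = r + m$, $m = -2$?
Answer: $-3062$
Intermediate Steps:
$t{\left(r \right)} = 10 - r$ ($t{\left(r \right)} = 8 - \left(r - 2\right) = 8 - \left(-2 + r\right) = 10 - r$)
$\left(-2347 - 165\right) + t{\left(-1 \right)} \left(-50\right) = \left(-2347 - 165\right) + \left(10 - -1\right) \left(-50\right) = -2512 + \left(10 + 1\right) \left(-50\right) = -2512 + 11 \left(-50\right) = -2512 - 550 = -3062$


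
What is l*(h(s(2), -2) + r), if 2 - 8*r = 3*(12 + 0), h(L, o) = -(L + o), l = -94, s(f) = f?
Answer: 799/2 ≈ 399.50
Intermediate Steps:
h(L, o) = -L - o
r = -17/4 (r = ¼ - 3*(12 + 0)/8 = ¼ - 3*12/8 = ¼ - ⅛*36 = ¼ - 9/2 = -17/4 ≈ -4.2500)
l*(h(s(2), -2) + r) = -94*((-1*2 - 1*(-2)) - 17/4) = -94*((-2 + 2) - 17/4) = -94*(0 - 17/4) = -94*(-17/4) = 799/2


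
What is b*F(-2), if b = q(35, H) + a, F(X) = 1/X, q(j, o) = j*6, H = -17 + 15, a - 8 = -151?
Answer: -67/2 ≈ -33.500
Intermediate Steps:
a = -143 (a = 8 - 151 = -143)
H = -2
q(j, o) = 6*j
F(X) = 1/X
b = 67 (b = 6*35 - 143 = 210 - 143 = 67)
b*F(-2) = 67/(-2) = 67*(-½) = -67/2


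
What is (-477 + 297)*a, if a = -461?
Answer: 82980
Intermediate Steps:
(-477 + 297)*a = (-477 + 297)*(-461) = -180*(-461) = 82980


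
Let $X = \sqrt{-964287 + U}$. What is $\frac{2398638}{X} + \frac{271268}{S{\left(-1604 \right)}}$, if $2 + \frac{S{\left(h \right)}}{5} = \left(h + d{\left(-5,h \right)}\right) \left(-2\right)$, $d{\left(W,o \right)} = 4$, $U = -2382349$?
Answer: $\frac{135634}{7995} - \frac{1199319 i \sqrt{836659}}{836659} \approx 16.965 - 1311.2 i$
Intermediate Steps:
$X = 2 i \sqrt{836659}$ ($X = \sqrt{-964287 - 2382349} = \sqrt{-3346636} = 2 i \sqrt{836659} \approx 1829.4 i$)
$S{\left(h \right)} = -50 - 10 h$ ($S{\left(h \right)} = -10 + 5 \left(h + 4\right) \left(-2\right) = -10 + 5 \left(4 + h\right) \left(-2\right) = -10 + 5 \left(-8 - 2 h\right) = -10 - \left(40 + 10 h\right) = -50 - 10 h$)
$\frac{2398638}{X} + \frac{271268}{S{\left(-1604 \right)}} = \frac{2398638}{2 i \sqrt{836659}} + \frac{271268}{-50 - -16040} = 2398638 \left(- \frac{i \sqrt{836659}}{1673318}\right) + \frac{271268}{-50 + 16040} = - \frac{1199319 i \sqrt{836659}}{836659} + \frac{271268}{15990} = - \frac{1199319 i \sqrt{836659}}{836659} + 271268 \cdot \frac{1}{15990} = - \frac{1199319 i \sqrt{836659}}{836659} + \frac{135634}{7995} = \frac{135634}{7995} - \frac{1199319 i \sqrt{836659}}{836659}$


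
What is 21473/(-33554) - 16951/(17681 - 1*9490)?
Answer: -744659197/274840814 ≈ -2.7094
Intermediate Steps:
21473/(-33554) - 16951/(17681 - 1*9490) = 21473*(-1/33554) - 16951/(17681 - 9490) = -21473/33554 - 16951/8191 = -744659197/274840814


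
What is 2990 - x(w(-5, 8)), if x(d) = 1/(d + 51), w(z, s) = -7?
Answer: 131559/44 ≈ 2990.0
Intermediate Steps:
x(d) = 1/(51 + d)
2990 - x(w(-5, 8)) = 2990 - 1/(51 - 7) = 2990 - 1/44 = 131559/44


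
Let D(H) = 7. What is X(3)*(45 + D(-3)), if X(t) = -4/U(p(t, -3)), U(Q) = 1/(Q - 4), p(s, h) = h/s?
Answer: 1040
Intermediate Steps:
U(Q) = 1/(-4 + Q)
X(t) = 16 + 12/t (X(t) = -(-16 - 12/t) = -4*(-4 - 3/t) = 16 + 12/t)
X(3)*(45 + D(-3)) = (16 + 12/3)*(45 + 7) = (16 + 12*(1/3))*52 = (16 + 4)*52 = 20*52 = 1040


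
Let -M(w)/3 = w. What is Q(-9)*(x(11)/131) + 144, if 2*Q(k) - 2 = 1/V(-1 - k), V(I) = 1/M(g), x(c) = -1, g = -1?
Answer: 37723/262 ≈ 143.98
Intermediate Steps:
M(w) = -3*w
V(I) = 1/3 (V(I) = 1/(-3*(-1)) = 1/3)
Q(k) = 5/2 (Q(k) = 1 + 1/(2*(1/3)) = 1 + (1/2)*3 = 1 + 3/2 = 5/2)
Q(-9)*(x(11)/131) + 144 = 5*(-1/131)/2 + 144 = 5*(-1*1/131)/2 + 144 = (5/2)*(-1/131) + 144 = -5/262 + 144 = 37723/262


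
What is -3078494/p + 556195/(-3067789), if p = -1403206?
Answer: 4331856934298/2152369965767 ≈ 2.0126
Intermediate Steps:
-3078494/p + 556195/(-3067789) = -3078494/(-1403206) + 556195/(-3067789) = -3078494*(-1/1403206) + 556195*(-1/3067789) = 1539247/701603 - 556195/3067789 = 4331856934298/2152369965767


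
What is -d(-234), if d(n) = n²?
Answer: -54756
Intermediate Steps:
-d(-234) = -1*(-234)² = -1*54756 = -54756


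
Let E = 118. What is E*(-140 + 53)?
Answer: -10266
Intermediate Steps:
E*(-140 + 53) = 118*(-140 + 53) = 118*(-87) = -10266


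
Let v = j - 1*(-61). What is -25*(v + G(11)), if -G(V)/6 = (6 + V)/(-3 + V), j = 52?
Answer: -10025/4 ≈ -2506.3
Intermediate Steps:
G(V) = -6*(6 + V)/(-3 + V)
v = 113 (v = 52 - 1*(-61) = 52 + 61 = 113)
-25*(v + G(11)) = -25*(113 + 6*(-6 - 1*11)/(-3 + 11)) = -25*(113 + 6*(-6 - 11)/8) = -25*(113 + 6*(⅛)*(-17)) = -25*(113 - 51/4) = -25*401/4 = -10025/4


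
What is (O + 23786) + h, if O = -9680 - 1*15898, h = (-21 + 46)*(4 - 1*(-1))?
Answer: -1667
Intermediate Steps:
h = 125 (h = 25*(4 + 1) = 25*5 = 125)
O = -25578 (O = -9680 - 15898 = -25578)
(O + 23786) + h = (-25578 + 23786) + 125 = -1792 + 125 = -1667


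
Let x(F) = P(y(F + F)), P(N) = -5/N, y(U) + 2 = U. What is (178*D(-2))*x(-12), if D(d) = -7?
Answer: -3115/13 ≈ -239.62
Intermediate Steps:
y(U) = -2 + U
x(F) = -5/(-2 + 2*F) (x(F) = -5/(-2 + (F + F)) = -5/(-2 + 2*F))
(178*D(-2))*x(-12) = (178*(-7))*(-5/(-2 + 2*(-12))) = -(-6230)/(-2 - 24) = -(-6230)/(-26) = -(-6230)*(-1)/26 = -1246*5/26 = -3115/13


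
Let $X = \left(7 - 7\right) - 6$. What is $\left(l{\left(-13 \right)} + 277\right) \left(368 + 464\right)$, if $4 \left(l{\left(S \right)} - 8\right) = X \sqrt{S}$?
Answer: $237120 - 1248 i \sqrt{13} \approx 2.3712 \cdot 10^{5} - 4499.7 i$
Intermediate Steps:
$X = -6$ ($X = 0 - 6 = -6$)
$l{\left(S \right)} = 8 - \frac{3 \sqrt{S}}{2}$ ($l{\left(S \right)} = 8 + \frac{\left(-6\right) \sqrt{S}}{4} = 8 - \frac{3 \sqrt{S}}{2}$)
$\left(l{\left(-13 \right)} + 277\right) \left(368 + 464\right) = \left(\left(8 - \frac{3 \sqrt{-13}}{2}\right) + 277\right) \left(368 + 464\right) = \left(\left(8 - \frac{3 i \sqrt{13}}{2}\right) + 277\right) 832 = \left(285 - \frac{3 i \sqrt{13}}{2}\right) 832 = 237120 - 1248 i \sqrt{13}$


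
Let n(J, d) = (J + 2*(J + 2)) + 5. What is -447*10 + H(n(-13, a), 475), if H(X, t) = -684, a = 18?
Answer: -5154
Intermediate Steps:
n(J, d) = 9 + 3*J (n(J, d) = (J + 2*(2 + J)) + 5 = (J + (4 + 2*J)) + 5 = (4 + 3*J) + 5 = 9 + 3*J)
-447*10 + H(n(-13, a), 475) = -447*10 - 684 = -4470 - 684 = -5154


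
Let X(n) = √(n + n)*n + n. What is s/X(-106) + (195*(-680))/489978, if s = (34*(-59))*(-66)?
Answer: 34*(-68900*√53 + 159032311*I)/(4328139*(-I + 2*√53)) ≈ -6.1346 + 85.38*I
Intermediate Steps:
s = 132396 (s = -2006*(-66) = 132396)
X(n) = n + √2*n^(3/2) (X(n) = √(2*n)*n + n = (√2*√n)*n + n = √2*n^(3/2) + n = n + √2*n^(3/2))
s/X(-106) + (195*(-680))/489978 = 132396/(-106 + √2*(-106)^(3/2)) + (195*(-680))/489978 = 132396/(-106 + √2*(-106*I*√106)) - 132600*1/489978 = 132396/(-106 - 212*I*√53) - 22100/81663 = -22100/81663 + 132396/(-106 - 212*I*√53)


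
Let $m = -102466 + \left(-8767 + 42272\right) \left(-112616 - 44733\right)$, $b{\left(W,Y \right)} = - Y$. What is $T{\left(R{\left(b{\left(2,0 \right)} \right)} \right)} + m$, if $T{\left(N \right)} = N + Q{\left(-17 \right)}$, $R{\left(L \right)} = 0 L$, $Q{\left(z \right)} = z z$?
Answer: $-5272080422$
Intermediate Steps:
$Q{\left(z \right)} = z^{2}$
$R{\left(L \right)} = 0$
$m = -5272080711$ ($m = -102466 + 33505 \left(-157349\right) = -102466 - 5271978245 = -5272080711$)
$T{\left(N \right)} = 289 + N$ ($T{\left(N \right)} = N + \left(-17\right)^{2} = N + 289 = 289 + N$)
$T{\left(R{\left(b{\left(2,0 \right)} \right)} \right)} + m = \left(289 + 0\right) - 5272080711 = 289 - 5272080711 = -5272080422$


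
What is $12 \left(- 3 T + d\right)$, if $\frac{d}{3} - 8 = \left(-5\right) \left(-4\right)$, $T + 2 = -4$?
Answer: $1224$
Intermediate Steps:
$T = -6$ ($T = -2 - 4 = -6$)
$d = 84$ ($d = 24 + 3 \left(\left(-5\right) \left(-4\right)\right) = 24 + 3 \cdot 20 = 24 + 60 = 84$)
$12 \left(- 3 T + d\right) = 12 \left(\left(-3\right) \left(-6\right) + 84\right) = 12 \left(18 + 84\right) = 12 \cdot 102 = 1224$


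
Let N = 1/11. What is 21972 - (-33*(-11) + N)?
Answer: 237698/11 ≈ 21609.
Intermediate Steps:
N = 1/11 ≈ 0.090909
21972 - (-33*(-11) + N) = 21972 - (-33*(-11) + 1/11) = 21972 - (363 + 1/11) = 21972 - 1*3994/11 = 21972 - 3994/11 = 237698/11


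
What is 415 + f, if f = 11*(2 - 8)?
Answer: 349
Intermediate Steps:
f = -66 (f = 11*(-6) = -66)
415 + f = 415 - 66 = 349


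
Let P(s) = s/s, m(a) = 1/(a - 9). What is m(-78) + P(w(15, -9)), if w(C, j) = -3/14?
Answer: 86/87 ≈ 0.98851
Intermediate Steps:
m(a) = 1/(-9 + a)
w(C, j) = -3/14 (w(C, j) = -3*1/14 = -3/14)
P(s) = 1
m(-78) + P(w(15, -9)) = 1/(-9 - 78) + 1 = 1/(-87) + 1 = -1/87 + 1 = 86/87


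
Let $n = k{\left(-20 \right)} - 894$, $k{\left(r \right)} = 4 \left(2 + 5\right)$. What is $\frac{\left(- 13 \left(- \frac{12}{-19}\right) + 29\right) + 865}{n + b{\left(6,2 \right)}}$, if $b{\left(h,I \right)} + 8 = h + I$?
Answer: $- \frac{8415}{8227} \approx -1.0229$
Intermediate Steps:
$k{\left(r \right)} = 28$ ($k{\left(r \right)} = 4 \cdot 7 = 28$)
$n = -866$ ($n = 28 - 894 = -866$)
$b{\left(h,I \right)} = -8 + I + h$ ($b{\left(h,I \right)} = -8 + \left(h + I\right) = -8 + \left(I + h\right) = -8 + I + h$)
$\frac{\left(- 13 \left(- \frac{12}{-19}\right) + 29\right) + 865}{n + b{\left(6,2 \right)}} = \frac{\left(- 13 \left(- \frac{12}{-19}\right) + 29\right) + 865}{-866 + \left(-8 + 2 + 6\right)} = \frac{\left(- 13 \left(\left(-12\right) \left(- \frac{1}{19}\right)\right) + 29\right) + 865}{-866 + 0} = \frac{\left(\left(-13\right) \frac{12}{19} + 29\right) + 865}{-866} = \left(\left(- \frac{156}{19} + 29\right) + 865\right) \left(- \frac{1}{866}\right) = \left(\frac{395}{19} + 865\right) \left(- \frac{1}{866}\right) = \frac{16830}{19} \left(- \frac{1}{866}\right) = - \frac{8415}{8227}$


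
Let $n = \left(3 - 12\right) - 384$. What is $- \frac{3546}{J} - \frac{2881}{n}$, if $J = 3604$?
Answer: $\frac{4494773}{708186} \approx 6.3469$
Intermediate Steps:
$n = -393$ ($n = \left(3 - 12\right) - 384 = -9 - 384 = -393$)
$- \frac{3546}{J} - \frac{2881}{n} = - \frac{3546}{3604} - \frac{2881}{-393} = \left(-3546\right) \frac{1}{3604} - - \frac{2881}{393} = - \frac{1773}{1802} + \frac{2881}{393} = \frac{4494773}{708186}$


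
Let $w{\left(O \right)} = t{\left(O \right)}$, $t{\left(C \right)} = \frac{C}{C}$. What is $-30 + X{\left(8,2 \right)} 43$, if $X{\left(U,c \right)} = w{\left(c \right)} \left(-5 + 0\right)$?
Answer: $-245$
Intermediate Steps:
$t{\left(C \right)} = 1$
$w{\left(O \right)} = 1$
$X{\left(U,c \right)} = -5$ ($X{\left(U,c \right)} = 1 \left(-5 + 0\right) = 1 \left(-5\right) = -5$)
$-30 + X{\left(8,2 \right)} 43 = -30 - 215 = -245$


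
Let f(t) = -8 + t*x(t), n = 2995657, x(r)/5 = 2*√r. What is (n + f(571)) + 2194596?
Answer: 5190245 + 5710*√571 ≈ 5.3267e+6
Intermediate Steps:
x(r) = 10*√r (x(r) = 5*(2*√r) = 10*√r)
f(t) = -8 + 10*t^(3/2) (f(t) = -8 + t*(10*√t) = -8 + 10*t^(3/2))
(n + f(571)) + 2194596 = (2995657 + (-8 + 10*571^(3/2))) + 2194596 = (2995657 + (-8 + 10*(571*√571))) + 2194596 = (2995657 + (-8 + 5710*√571)) + 2194596 = (2995649 + 5710*√571) + 2194596 = 5190245 + 5710*√571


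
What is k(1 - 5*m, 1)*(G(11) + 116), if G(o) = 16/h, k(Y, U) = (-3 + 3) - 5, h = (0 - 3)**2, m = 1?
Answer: -5300/9 ≈ -588.89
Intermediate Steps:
h = 9 (h = (-3)**2 = 9)
k(Y, U) = -5 (k(Y, U) = 0 - 5 = -5)
G(o) = 16/9
k(1 - 5*m, 1)*(G(11) + 116) = -5*(16/9 + 116) = -5*1060/9 = -5300/9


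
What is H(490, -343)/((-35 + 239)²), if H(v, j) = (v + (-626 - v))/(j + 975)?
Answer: -313/13150656 ≈ -2.3801e-5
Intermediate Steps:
H(v, j) = -626/(975 + j)
H(490, -343)/((-35 + 239)²) = (-626/(975 - 343))/((-35 + 239)²) = (-626/632)/(204²) = -626*1/632/41616 = -313/316*1/41616 = -313/13150656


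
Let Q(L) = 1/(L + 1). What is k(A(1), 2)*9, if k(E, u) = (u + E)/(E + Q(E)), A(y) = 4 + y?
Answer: 378/31 ≈ 12.194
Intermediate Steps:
Q(L) = 1/(1 + L)
k(E, u) = (E + u)/(E + 1/(1 + E)) (k(E, u) = (u + E)/(E + 1/(1 + E)) = (E + u)/(E + 1/(1 + E)))
k(A(1), 2)*9 = ((1 + (4 + 1))*((4 + 1) + 2)/(1 + (4 + 1)*(1 + (4 + 1))))*9 = ((1 + 5)*(5 + 2)/(1 + 5*(1 + 5)))*9 = (6*7/(1 + 5*6))*9 = (6*7/(1 + 30))*9 = (6*7/31)*9 = ((1/31)*6*7)*9 = (42/31)*9 = 378/31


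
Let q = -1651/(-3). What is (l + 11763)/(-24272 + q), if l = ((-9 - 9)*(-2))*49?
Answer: -40581/71165 ≈ -0.57024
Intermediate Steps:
q = 1651/3 (q = -1651*(-1)/3 = -1651*(-1/3) = 1651/3 ≈ 550.33)
l = 1764 (l = -18*(-2)*49 = 36*49 = 1764)
(l + 11763)/(-24272 + q) = (1764 + 11763)/(-24272 + 1651/3) = 13527/(-71165/3) = 13527*(-3/71165) = -40581/71165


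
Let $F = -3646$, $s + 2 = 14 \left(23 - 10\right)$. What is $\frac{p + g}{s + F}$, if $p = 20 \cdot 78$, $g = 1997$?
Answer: $- \frac{3557}{3466} \approx -1.0263$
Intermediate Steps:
$s = 180$ ($s = -2 + 14 \left(23 - 10\right) = -2 + 14 \cdot 13 = -2 + 182 = 180$)
$p = 1560$
$\frac{p + g}{s + F} = \frac{1560 + 1997}{180 - 3646} = \frac{3557}{-3466} = 3557 \left(- \frac{1}{3466}\right) = - \frac{3557}{3466}$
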